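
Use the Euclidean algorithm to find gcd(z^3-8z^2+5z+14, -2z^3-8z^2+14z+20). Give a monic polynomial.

z^2-z-2

Repeated division with remainder:
  z^3-8z^2+5z+14 = (-1/2)(-2z^3-8z^2+14z+20) + (-12z^2+12z+24)
  -2z^3-8z^2+14z+20 = ((1/6)z+5/6)(-12z^2+12z+24) + (0)
Last nonzero remainder: -12z^2+12z+24. Dividing through by -12 gives the monic gcd z^2-z-2.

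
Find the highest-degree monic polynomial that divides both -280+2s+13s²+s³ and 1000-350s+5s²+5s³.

-40+6s+s²

Euclidean algorithm in ℚ[s]:
  s³+13s²+2s-280 = (1/5)(5s³+5s²-350s+1000) + (12s²+72s-480)
  5s³+5s²-350s+1000 = ((5/12)s-25/12)(12s²+72s-480) + (0)
Last nonzero remainder: 12s²+72s-480. Dividing through by 12 gives the monic gcd s²+6s-40.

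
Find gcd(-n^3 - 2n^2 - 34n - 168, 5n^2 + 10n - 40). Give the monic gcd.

n + 4

Repeated division with remainder:
  -n^3 - 2n^2 - 34n - 168 = (-(1/5)n)(5n^2 + 10n - 40) + (-42n - 168)
  5n^2 + 10n - 40 = (-(5/42)n + 5/21)(-42n - 168) + (0)
Last nonzero remainder: -42n - 168. Dividing through by -42 gives the monic gcd n + 4.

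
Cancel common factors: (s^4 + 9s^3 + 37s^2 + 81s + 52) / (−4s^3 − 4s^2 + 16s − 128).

(−s^3 − 5s^2 − 17s − 13)/(4s^2 − 12s + 32)

Euclidean algorithm in ℚ[s]:
  s^4 + 9s^3 + 37s^2 + 81s + 52 = (−(1/4)s − 2)(−4s^3 − 4s^2 + 16s − 128) + (33s^2 + 81s − 204)
  −4s^3 − 4s^2 + 16s − 128 = (−(4/33)s + 64/363)(33s^2 + 81s − 204) + (−(2784/121)s − 11136/121)
  33s^2 + 81s − 204 = (−(1331/928)s + 2057/928)(−(2784/121)s − 11136/121) + (0)
Last nonzero remainder: −(2784/121)s − 11136/121. Dividing through by −2784/121 gives the monic gcd s + 4.
Cancel s + 4 from numerator and denominator to get the reduced form.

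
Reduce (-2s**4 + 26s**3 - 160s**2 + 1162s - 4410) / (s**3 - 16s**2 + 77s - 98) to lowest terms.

(-2s**2 - 2s - 90)/(s - 2)

Apply the Euclidean algorithm:
  -2s**4 + 26s**3 - 160s**2 + 1162s - 4410 = (-2s - 6)(s**3 - 16s**2 + 77s - 98) + (-102s**2 + 1428s - 4998)
  s**3 - 16s**2 + 77s - 98 = (-(1/102)s + 1/51)(-102s**2 + 1428s - 4998) + (0)
Last nonzero remainder: -102s**2 + 1428s - 4998. Dividing through by -102 gives the monic gcd s**2 - 14s + 49.
Cancel s**2 - 14s + 49 from numerator and denominator to get the reduced form.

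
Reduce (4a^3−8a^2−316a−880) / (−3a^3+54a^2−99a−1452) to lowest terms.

Apply the Euclidean algorithm:
  4a^3−8a^2−316a−880 = (−4/3)(−3a^3+54a^2−99a−1452) + (64a^2−448a−2816)
  −3a^3+54a^2−99a−1452 = (−(3/64)a+33/64)(64a^2−448a−2816) + (0)
Last nonzero remainder: 64a^2−448a−2816. Dividing through by 64 gives the monic gcd a^2−7a−44.
Cancel a^2−7a−44 from numerator and denominator to get the reduced form.

(−4a−20)/(3a−33)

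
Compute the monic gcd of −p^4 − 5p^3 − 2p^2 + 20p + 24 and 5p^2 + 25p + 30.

p^2 + 5p + 6

By polynomial division,
  −p^4 − 5p^3 − 2p^2 + 20p + 24 = (−(1/5)p^2 + 4/5)(5p^2 + 25p + 30) + (0)
Last nonzero remainder: 5p^2 + 25p + 30. Dividing through by 5 gives the monic gcd p^2 + 5p + 6.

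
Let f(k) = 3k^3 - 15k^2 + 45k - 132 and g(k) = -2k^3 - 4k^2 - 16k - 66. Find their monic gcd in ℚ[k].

k^2 - k + 11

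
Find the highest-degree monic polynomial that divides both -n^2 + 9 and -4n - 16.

Apply the Euclidean algorithm:
  -n^2 + 9 = ((1/4)n - 1)(-4n - 16) + (-7)
  -4n - 16 = ((4/7)n + 16/7)(-7) + (0)
The last nonzero remainder is the constant -7, so the polynomials are coprime and gcd = 1.

1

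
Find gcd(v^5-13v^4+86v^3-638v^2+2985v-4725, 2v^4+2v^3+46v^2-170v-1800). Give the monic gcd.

v^3-3v^2+35v-225

Apply the Euclidean algorithm:
  v^5-13v^4+86v^3-638v^2+2985v-4725 = ((1/2)v-7)(2v^4+2v^3+46v^2-170v-1800) + (77v^3-231v^2+2695v-17325)
  2v^4+2v^3+46v^2-170v-1800 = ((2/77)v+8/77)(77v^3-231v^2+2695v-17325) + (0)
Last nonzero remainder: 77v^3-231v^2+2695v-17325. Dividing through by 77 gives the monic gcd v^3-3v^2+35v-225.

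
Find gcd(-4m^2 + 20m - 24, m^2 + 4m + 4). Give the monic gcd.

Apply the Euclidean algorithm:
  -4m^2 + 20m - 24 = (-4)(m^2 + 4m + 4) + (36m - 8)
  m^2 + 4m + 4 = ((1/36)m + 19/162)(36m - 8) + (400/81)
  36m - 8 = ((729/100)m - 81/50)(400/81) + (0)
The last nonzero remainder is the constant 400/81, so the polynomials are coprime and gcd = 1.

1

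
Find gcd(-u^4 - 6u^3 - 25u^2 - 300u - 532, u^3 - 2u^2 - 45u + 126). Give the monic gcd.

By polynomial division,
  -u^4 - 6u^3 - 25u^2 - 300u - 532 = (-u - 8)(u^3 - 2u^2 - 45u + 126) + (-86u^2 - 534u + 476)
  u^3 - 2u^2 - 45u + 126 = (-(1/86)u + 353/3698)(-86u^2 - 534u + 476) + ((21280/1849)u + 148960/1849)
  -86u^2 - 534u + 476 = (-(79507/10640)u + 31433/5320)((21280/1849)u + 148960/1849) + (0)
Last nonzero remainder: (21280/1849)u + 148960/1849. Dividing through by 21280/1849 gives the monic gcd u + 7.

u + 7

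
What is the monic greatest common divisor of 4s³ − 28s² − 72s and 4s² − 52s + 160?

Apply the Euclidean algorithm:
  4s³ − 28s² − 72s = (s + 6)(4s² − 52s + 160) + (80s − 960)
  4s² − 52s + 160 = ((1/20)s − 1/20)(80s − 960) + (112)
  80s − 960 = ((5/7)s − 60/7)(112) + (0)
The last nonzero remainder is the constant 112, so the polynomials are coprime and gcd = 1.

1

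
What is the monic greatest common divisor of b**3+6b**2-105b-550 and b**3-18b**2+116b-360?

b-10

Repeated division with remainder:
  b**3+6b**2-105b-550 = (b**3-18b**2+116b-360) + (24b**2-221b-190)
  b**3-18b**2+116b-360 = ((1/24)b-211/576)(24b**2-221b-190) + ((24745/576)b-123725/288)
  24b**2-221b-190 = ((13824/24745)b+10944/24745)((24745/576)b-123725/288) + (0)
Last nonzero remainder: (24745/576)b-123725/288. Dividing through by 24745/576 gives the monic gcd b-10.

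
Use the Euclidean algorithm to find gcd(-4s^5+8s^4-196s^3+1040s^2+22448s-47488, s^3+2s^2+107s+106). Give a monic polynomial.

s^2+s+106

By polynomial division,
  -4s^5+8s^4-196s^3+1040s^2+22448s-47488 = (-4s^2+16s+200)(s^3+2s^2+107s+106) + (-648s^2-648s-68688)
  s^3+2s^2+107s+106 = (-(1/648)s-1/648)(-648s^2-648s-68688) + (0)
Last nonzero remainder: -648s^2-648s-68688. Dividing through by -648 gives the monic gcd s^2+s+106.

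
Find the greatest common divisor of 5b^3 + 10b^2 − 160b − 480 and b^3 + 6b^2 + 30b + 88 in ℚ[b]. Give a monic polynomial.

Euclidean algorithm in ℚ[b]:
  5b^3 + 10b^2 − 160b − 480 = (5)(b^3 + 6b^2 + 30b + 88) + (−20b^2 − 310b − 920)
  b^3 + 6b^2 + 30b + 88 = (−(1/20)b + 19/40)(−20b^2 − 310b − 920) + ((525/4)b + 525)
  −20b^2 − 310b − 920 = (−(16/105)b − 184/105)((525/4)b + 525) + (0)
Last nonzero remainder: (525/4)b + 525. Dividing through by 525/4 gives the monic gcd b + 4.

b + 4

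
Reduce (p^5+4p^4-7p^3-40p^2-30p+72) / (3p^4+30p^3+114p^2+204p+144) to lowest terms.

By polynomial division,
  p^5+4p^4-7p^3-40p^2-30p+72 = ((1/3)p-2)(3p^4+30p^3+114p^2+204p+144) + (15p^3+120p^2+330p+360)
  3p^4+30p^3+114p^2+204p+144 = ((1/5)p+2/5)(15p^3+120p^2+330p+360) + (0)
Last nonzero remainder: 15p^3+120p^2+330p+360. Dividing through by 15 gives the monic gcd p^3+8p^2+22p+24.
Cancel p^3+8p^2+22p+24 from numerator and denominator to get the reduced form.

(p^2-4p+3)/(3p+6)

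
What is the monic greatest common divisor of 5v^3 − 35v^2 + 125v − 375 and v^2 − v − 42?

1

By polynomial division,
  5v^3 − 35v^2 + 125v − 375 = (5v − 30)(v^2 − v − 42) + (305v − 1635)
  v^2 − v − 42 = ((1/305)v + 266/18605)(305v − 1635) + (−69300/3721)
  305v − 1635 = (−(226981/13860)v + 405589/4620)(−69300/3721) + (0)
The last nonzero remainder is the constant −69300/3721, so the polynomials are coprime and gcd = 1.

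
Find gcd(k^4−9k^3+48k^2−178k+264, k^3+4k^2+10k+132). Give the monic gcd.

k^2−2k+22

Euclidean algorithm in ℚ[k]:
  k^4−9k^3+48k^2−178k+264 = (k−13)(k^3+4k^2+10k+132) + (90k^2−180k+1980)
  k^3+4k^2+10k+132 = ((1/90)k+1/15)(90k^2−180k+1980) + (0)
Last nonzero remainder: 90k^2−180k+1980. Dividing through by 90 gives the monic gcd k^2−2k+22.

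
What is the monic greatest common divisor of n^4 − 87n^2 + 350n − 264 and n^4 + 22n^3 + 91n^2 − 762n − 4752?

By polynomial division,
  n^4 − 87n^2 + 350n − 264 = (n^4 + 22n^3 + 91n^2 − 762n − 4752) + (−22n^3 − 178n^2 + 1112n + 4488)
  n^4 + 22n^3 + 91n^2 − 762n − 4752 = (−(1/22)n − 153/242)(−22n^3 − 178n^2 + 1112n + 4488) + ((3510/121)n^2 + (17550/121)n − 21060/11)
  −22n^3 − 178n^2 + 1112n + 4488 = (−(1331/1755)n − 4114/1755)((3510/121)n^2 + (17550/121)n − 21060/11) + (0)
Last nonzero remainder: (3510/121)n^2 + (17550/121)n − 21060/11. Dividing through by 3510/121 gives the monic gcd n^2 + 5n − 66.

n^2 + 5n − 66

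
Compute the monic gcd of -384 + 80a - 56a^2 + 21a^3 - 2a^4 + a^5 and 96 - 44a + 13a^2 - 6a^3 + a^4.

Euclidean algorithm in ℚ[a]:
  a^5 - 2a^4 + 21a^3 - 56a^2 + 80a - 384 = (a + 4)(a^4 - 6a^3 + 13a^2 - 44a + 96) + (32a^3 - 64a^2 + 160a - 768)
  a^4 - 6a^3 + 13a^2 - 44a + 96 = ((1/32)a - 1/8)(32a^3 - 64a^2 + 160a - 768) + (0)
Last nonzero remainder: 32a^3 - 64a^2 + 160a - 768. Dividing through by 32 gives the monic gcd a^3 - 2a^2 + 5a - 24.

-24 + 5a - 2a^2 + a^3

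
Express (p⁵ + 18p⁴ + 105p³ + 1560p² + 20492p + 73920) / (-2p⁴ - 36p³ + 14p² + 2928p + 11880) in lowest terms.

Apply the Euclidean algorithm:
  p⁵ + 18p⁴ + 105p³ + 1560p² + 20492p + 73920 = (-(1/2)p)(-2p⁴ - 36p³ + 14p² + 2928p + 11880) + (112p³ + 3024p² + 26432p + 73920)
  -2p⁴ - 36p³ + 14p² + 2928p + 11880 = (-(1/56)p + 9/56)(112p³ + 3024p² + 26432p + 73920) + (0)
Last nonzero remainder: 112p³ + 3024p² + 26432p + 73920. Dividing through by 112 gives the monic gcd p³ + 27p² + 236p + 660.
Cancel p³ + 27p² + 236p + 660 from numerator and denominator to get the reduced form.

(-p² + 9p - 112)/(2p - 18)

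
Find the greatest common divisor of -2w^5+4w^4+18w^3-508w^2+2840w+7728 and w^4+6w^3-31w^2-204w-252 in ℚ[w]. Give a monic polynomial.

By polynomial division,
  -2w^5+4w^4+18w^3-508w^2+2840w+7728 = (-2w+16)(w^4+6w^3-31w^2-204w-252) + (-140w^3-420w^2+5600w+11760)
  w^4+6w^3-31w^2-204w-252 = (-(1/140)w-3/140)(-140w^3-420w^2+5600w+11760) + (0)
Last nonzero remainder: -140w^3-420w^2+5600w+11760. Dividing through by -140 gives the monic gcd w^3+3w^2-40w-84.

w^3+3w^2-40w-84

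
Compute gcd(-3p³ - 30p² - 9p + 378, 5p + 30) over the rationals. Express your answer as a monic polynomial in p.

p + 6

Euclidean algorithm in ℚ[p]:
  -3p³ - 30p² - 9p + 378 = (-(3/5)p² - (12/5)p + 63/5)(5p + 30) + (0)
Last nonzero remainder: 5p + 30. Dividing through by 5 gives the monic gcd p + 6.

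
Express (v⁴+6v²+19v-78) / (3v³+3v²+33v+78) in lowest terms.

Euclidean algorithm in ℚ[v]:
  v⁴+6v²+19v-78 = ((1/3)v-1/3)(3v³+3v²+33v+78) + (-4v²+4v-52)
  3v³+3v²+33v+78 = (-(3/4)v-3/2)(-4v²+4v-52) + (0)
Last nonzero remainder: -4v²+4v-52. Dividing through by -4 gives the monic gcd v²-v+13.
Cancel v²-v+13 from numerator and denominator to get the reduced form.

(v²+v-6)/(3v+6)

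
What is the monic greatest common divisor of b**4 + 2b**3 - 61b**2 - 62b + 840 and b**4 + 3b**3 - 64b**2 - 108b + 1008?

b**3 - 3b**2 - 46b + 168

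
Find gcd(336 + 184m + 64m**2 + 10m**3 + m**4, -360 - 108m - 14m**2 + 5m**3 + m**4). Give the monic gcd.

12 + 4m + m**2

Euclidean algorithm in ℚ[m]:
  m**4 + 10m**3 + 64m**2 + 184m + 336 = (m**4 + 5m**3 - 14m**2 - 108m - 360) + (5m**3 + 78m**2 + 292m + 696)
  m**4 + 5m**3 - 14m**2 - 108m - 360 = ((1/5)m - 53/25)(5m**3 + 78m**2 + 292m + 696) + ((2324/25)m**2 + (9296/25)m + 27888/25)
  5m**3 + 78m**2 + 292m + 696 = ((125/2324)m + 725/1162)((2324/25)m**2 + (9296/25)m + 27888/25) + (0)
Last nonzero remainder: (2324/25)m**2 + (9296/25)m + 27888/25. Dividing through by 2324/25 gives the monic gcd m**2 + 4m + 12.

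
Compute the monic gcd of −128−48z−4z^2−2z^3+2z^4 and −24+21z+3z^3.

8+z+z^2

Apply the Euclidean algorithm:
  2z^4−2z^3−4z^2−48z−128 = ((2/3)z−2/3)(3z^3+21z−24) + (−18z^2−18z−144)
  3z^3+21z−24 = (−(1/6)z+1/6)(−18z^2−18z−144) + (0)
Last nonzero remainder: −18z^2−18z−144. Dividing through by −18 gives the monic gcd z^2+z+8.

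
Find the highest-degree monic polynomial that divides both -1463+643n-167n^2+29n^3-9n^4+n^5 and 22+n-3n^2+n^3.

Euclidean algorithm in ℚ[n]:
  n^5-9n^4+29n^3-167n^2+643n-1463 = (n^2-6n+10)(n^3-3n^2+n+22) + (-153n^2+765n-1683)
  n^3-3n^2+n+22 = (-(1/153)n-2/153)(-153n^2+765n-1683) + (0)
Last nonzero remainder: -153n^2+765n-1683. Dividing through by -153 gives the monic gcd n^2-5n+11.

11-5n+n^2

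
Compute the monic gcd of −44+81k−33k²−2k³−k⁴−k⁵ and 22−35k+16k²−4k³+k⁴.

−11+12k−2k²+k³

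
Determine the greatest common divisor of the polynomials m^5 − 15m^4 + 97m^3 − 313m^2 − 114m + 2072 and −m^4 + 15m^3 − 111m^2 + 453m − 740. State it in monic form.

m^3 − 10m^2 + 61m − 148

By polynomial division,
  m^5 − 15m^4 + 97m^3 − 313m^2 − 114m + 2072 = (−m)(−m^4 + 15m^3 − 111m^2 + 453m − 740) + (−14m^3 + 140m^2 − 854m + 2072)
  −m^4 + 15m^3 − 111m^2 + 453m − 740 = ((1/14)m − 5/14)(−14m^3 + 140m^2 − 854m + 2072) + (0)
Last nonzero remainder: −14m^3 + 140m^2 − 854m + 2072. Dividing through by −14 gives the monic gcd m^3 − 10m^2 + 61m − 148.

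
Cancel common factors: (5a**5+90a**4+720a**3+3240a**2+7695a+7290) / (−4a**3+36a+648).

Euclidean algorithm in ℚ[a]:
  5a**5+90a**4+720a**3+3240a**2+7695a+7290 = (−(5/4)a**2−(45/2)a−765/4)(−4a**3+36a+648) + (4860a**2+29160a+131220)
  −4a**3+36a+648 = (−(1/1215)a+2/405)(4860a**2+29160a+131220) + (0)
Last nonzero remainder: 4860a**2+29160a+131220. Dividing through by 4860 gives the monic gcd a**2+6a+27.
Cancel a**2+6a+27 from numerator and denominator to get the reduced form.

(−5a**3−60a**2−225a−270)/(4a−24)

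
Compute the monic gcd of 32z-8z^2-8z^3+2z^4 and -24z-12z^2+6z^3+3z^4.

-4z+z^3

Repeated division with remainder:
  2z^4-8z^3-8z^2+32z = (2/3)(3z^4+6z^3-12z^2-24z) + (-12z^3+48z)
  3z^4+6z^3-12z^2-24z = (-(1/4)z-1/2)(-12z^3+48z) + (0)
Last nonzero remainder: -12z^3+48z. Dividing through by -12 gives the monic gcd z^3-4z.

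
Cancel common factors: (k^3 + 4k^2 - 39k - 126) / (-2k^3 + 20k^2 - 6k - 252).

Repeated division with remainder:
  k^3 + 4k^2 - 39k - 126 = (-1/2)(-2k^3 + 20k^2 - 6k - 252) + (14k^2 - 42k - 252)
  -2k^3 + 20k^2 - 6k - 252 = (-(1/7)k + 1)(14k^2 - 42k - 252) + (0)
Last nonzero remainder: 14k^2 - 42k - 252. Dividing through by 14 gives the monic gcd k^2 - 3k - 18.
Cancel k^2 - 3k - 18 from numerator and denominator to get the reduced form.

(-k - 7)/(2k - 14)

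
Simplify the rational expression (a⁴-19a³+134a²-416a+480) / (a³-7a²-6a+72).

(a²-9a+20)/(a+3)

Euclidean algorithm in ℚ[a]:
  a⁴-19a³+134a²-416a+480 = (a-12)(a³-7a²-6a+72) + (56a²-560a+1344)
  a³-7a²-6a+72 = ((1/56)a+3/56)(56a²-560a+1344) + (0)
Last nonzero remainder: 56a²-560a+1344. Dividing through by 56 gives the monic gcd a²-10a+24.
Cancel a²-10a+24 from numerator and denominator to get the reduced form.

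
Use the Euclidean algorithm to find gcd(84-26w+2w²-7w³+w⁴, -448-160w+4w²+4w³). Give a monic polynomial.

Repeated division with remainder:
  w⁴-7w³+2w²-26w+84 = ((1/4)w-2)(4w³+4w²-160w-448) + (50w²-234w-812)
  4w³+4w²-160w-448 = ((2/25)w+284/625)(50w²-234w-812) + ((7056/625)w-49392/625)
  50w²-234w-812 = ((15625/3528)w+18125/1764)((7056/625)w-49392/625) + (0)
Last nonzero remainder: (7056/625)w-49392/625. Dividing through by 7056/625 gives the monic gcd w-7.

-7+w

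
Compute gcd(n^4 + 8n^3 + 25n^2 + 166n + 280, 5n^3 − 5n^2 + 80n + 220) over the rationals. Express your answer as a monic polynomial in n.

n + 2

Apply the Euclidean algorithm:
  n^4 + 8n^3 + 25n^2 + 166n + 280 = ((1/5)n + 9/5)(5n^3 − 5n^2 + 80n + 220) + (18n^2 − 22n − 116)
  5n^3 − 5n^2 + 80n + 220 = ((5/18)n + 5/81)(18n^2 − 22n − 116) + ((9200/81)n + 18400/81)
  18n^2 − 22n − 116 = ((729/4600)n − 2349/4600)((9200/81)n + 18400/81) + (0)
Last nonzero remainder: (9200/81)n + 18400/81. Dividing through by 9200/81 gives the monic gcd n + 2.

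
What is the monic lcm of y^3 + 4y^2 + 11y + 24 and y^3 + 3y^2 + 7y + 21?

Euclidean algorithm in ℚ[y]:
  y^3 + 4y^2 + 11y + 24 = (y^3 + 3y^2 + 7y + 21) + (y^2 + 4y + 3)
  y^3 + 3y^2 + 7y + 21 = (y − 1)(y^2 + 4y + 3) + (8y + 24)
  y^2 + 4y + 3 = ((1/8)y + 1/8)(8y + 24) + (0)
Last nonzero remainder: 8y + 24. Dividing through by 8 gives the monic gcd y + 3.
Then lcm(f, g) = f·g / gcd(f, g); expanding and making the result monic gives the answer.

y^5 + 4y^4 + 18y^3 + 52y^2 + 77y + 168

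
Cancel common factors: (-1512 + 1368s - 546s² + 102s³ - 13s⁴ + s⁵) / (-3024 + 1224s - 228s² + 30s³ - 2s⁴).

(-6 + 4s - s²)/(-12 + 2s)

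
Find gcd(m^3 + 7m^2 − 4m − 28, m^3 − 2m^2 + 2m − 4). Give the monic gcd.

m − 2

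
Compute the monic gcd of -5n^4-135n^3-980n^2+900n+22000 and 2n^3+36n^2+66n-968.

n^2+7n-44

Repeated division with remainder:
  -5n^4-135n^3-980n^2+900n+22000 = (-(5/2)n-45/2)(2n^3+36n^2+66n-968) + (-5n^2-35n+220)
  2n^3+36n^2+66n-968 = (-(2/5)n-22/5)(-5n^2-35n+220) + (0)
Last nonzero remainder: -5n^2-35n+220. Dividing through by -5 gives the monic gcd n^2+7n-44.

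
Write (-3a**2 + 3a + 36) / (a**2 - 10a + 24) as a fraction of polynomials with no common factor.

Euclidean algorithm in ℚ[a]:
  -3a**2 + 3a + 36 = (-3)(a**2 - 10a + 24) + (-27a + 108)
  a**2 - 10a + 24 = (-(1/27)a + 2/9)(-27a + 108) + (0)
Last nonzero remainder: -27a + 108. Dividing through by -27 gives the monic gcd a - 4.
Cancel a - 4 from numerator and denominator to get the reduced form.

(-3a - 9)/(a - 6)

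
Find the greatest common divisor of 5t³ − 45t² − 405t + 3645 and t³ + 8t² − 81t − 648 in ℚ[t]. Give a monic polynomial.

Repeated division with remainder:
  5t³ − 45t² − 405t + 3645 = (5)(t³ + 8t² − 81t − 648) + (−85t² + 6885)
  t³ + 8t² − 81t − 648 = (−(1/85)t − 8/85)(−85t² + 6885) + (0)
Last nonzero remainder: −85t² + 6885. Dividing through by −85 gives the monic gcd t² − 81.

t² − 81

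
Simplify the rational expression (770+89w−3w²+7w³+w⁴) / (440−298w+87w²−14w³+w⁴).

(35+12w+w²)/(20−9w+w²)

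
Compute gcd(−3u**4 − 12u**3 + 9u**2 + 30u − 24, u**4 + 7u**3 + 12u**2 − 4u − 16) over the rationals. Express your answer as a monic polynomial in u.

u**3 + 5u**2 + 2u − 8

By polynomial division,
  −3u**4 − 12u**3 + 9u**2 + 30u − 24 = (−3)(u**4 + 7u**3 + 12u**2 − 4u − 16) + (9u**3 + 45u**2 + 18u − 72)
  u**4 + 7u**3 + 12u**2 − 4u − 16 = ((1/9)u + 2/9)(9u**3 + 45u**2 + 18u − 72) + (0)
Last nonzero remainder: 9u**3 + 45u**2 + 18u − 72. Dividing through by 9 gives the monic gcd u**3 + 5u**2 + 2u − 8.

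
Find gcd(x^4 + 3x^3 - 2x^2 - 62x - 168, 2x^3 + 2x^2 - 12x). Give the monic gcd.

Euclidean algorithm in ℚ[x]:
  x^4 + 3x^3 - 2x^2 - 62x - 168 = ((1/2)x + 1)(2x^3 + 2x^2 - 12x) + (2x^2 - 50x - 168)
  2x^3 + 2x^2 - 12x = (x + 26)(2x^2 - 50x - 168) + (1456x + 4368)
  2x^2 - 50x - 168 = ((1/728)x - 1/26)(1456x + 4368) + (0)
Last nonzero remainder: 1456x + 4368. Dividing through by 1456 gives the monic gcd x + 3.

x + 3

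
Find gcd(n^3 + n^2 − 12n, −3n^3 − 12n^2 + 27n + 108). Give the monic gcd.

n^2 + n − 12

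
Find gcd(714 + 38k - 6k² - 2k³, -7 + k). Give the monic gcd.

Apply the Euclidean algorithm:
  -2k³ - 6k² + 38k + 714 = (-2k² - 20k - 102)(k - 7) + (0)
The last nonzero remainder k - 7 is already monic.

-7 + k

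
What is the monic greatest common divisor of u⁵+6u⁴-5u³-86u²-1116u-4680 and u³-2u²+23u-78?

u²+u+26

By polynomial division,
  u⁵+6u⁴-5u³-86u²-1116u-4680 = (u²+8u-12)(u³-2u²+23u-78) + (-216u²-216u-5616)
  u³-2u²+23u-78 = (-(1/216)u+1/72)(-216u²-216u-5616) + (0)
Last nonzero remainder: -216u²-216u-5616. Dividing through by -216 gives the monic gcd u²+u+26.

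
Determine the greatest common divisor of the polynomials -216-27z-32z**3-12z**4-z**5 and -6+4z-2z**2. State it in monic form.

3-2z+z**2

Repeated division with remainder:
  -z**5-12z**4-32z**3-27z-216 = ((1/2)z**3+7z**2+(57/2)z+36)(-2z**2+4z-6) + (0)
Last nonzero remainder: -2z**2+4z-6. Dividing through by -2 gives the monic gcd z**2-2z+3.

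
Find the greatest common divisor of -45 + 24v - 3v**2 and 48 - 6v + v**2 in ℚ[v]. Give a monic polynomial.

Apply the Euclidean algorithm:
  -3v**2 + 24v - 45 = (-3)(v**2 - 6v + 48) + (6v + 99)
  v**2 - 6v + 48 = ((1/6)v - 15/4)(6v + 99) + (1677/4)
  6v + 99 = ((8/559)v + 132/559)(1677/4) + (0)
The last nonzero remainder is the constant 1677/4, so the polynomials are coprime and gcd = 1.

1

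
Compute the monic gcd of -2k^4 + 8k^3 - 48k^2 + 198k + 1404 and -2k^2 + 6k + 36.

Apply the Euclidean algorithm:
  -2k^4 + 8k^3 - 48k^2 + 198k + 1404 = (k^2 - k + 39)(-2k^2 + 6k + 36) + (0)
Last nonzero remainder: -2k^2 + 6k + 36. Dividing through by -2 gives the monic gcd k^2 - 3k - 18.

k^2 - 3k - 18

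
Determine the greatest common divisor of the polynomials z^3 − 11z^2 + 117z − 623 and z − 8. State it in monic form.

1

By polynomial division,
  z^3 − 11z^2 + 117z − 623 = (z^2 − 3z + 93)(z − 8) + (121)
  z − 8 = ((1/121)z − 8/121)(121) + (0)
The last nonzero remainder is the constant 121, so the polynomials are coprime and gcd = 1.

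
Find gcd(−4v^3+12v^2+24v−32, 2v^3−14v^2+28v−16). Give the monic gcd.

v^2−5v+4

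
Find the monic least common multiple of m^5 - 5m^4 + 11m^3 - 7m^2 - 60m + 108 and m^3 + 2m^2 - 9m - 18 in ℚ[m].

m^6 - 2m^5 - 4m^4 + 26m^3 - 81m^2 - 72m + 324

Repeated division with remainder:
  m^5 - 5m^4 + 11m^3 - 7m^2 - 60m + 108 = (m^2 - 7m + 34)(m^3 + 2m^2 - 9m - 18) + (-120m^2 + 120m + 720)
  m^3 + 2m^2 - 9m - 18 = (-(1/120)m - 1/40)(-120m^2 + 120m + 720) + (0)
Last nonzero remainder: -120m^2 + 120m + 720. Dividing through by -120 gives the monic gcd m^2 - m - 6.
Then lcm(f, g) = f·g / gcd(f, g); expanding and making the result monic gives the answer.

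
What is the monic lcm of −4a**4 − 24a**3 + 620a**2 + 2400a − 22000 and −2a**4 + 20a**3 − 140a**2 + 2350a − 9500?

Euclidean algorithm in ℚ[a]:
  −4a**4 − 24a**3 + 620a**2 + 2400a − 22000 = (2)(−2a**4 + 20a**3 − 140a**2 + 2350a − 9500) + (−64a**3 + 900a**2 − 2300a − 3000)
  −2a**4 + 20a**3 − 140a**2 + 2350a − 9500 = ((1/32)a + 65/512)(−64a**3 + 900a**2 − 2300a − 3000) + (−(23345/128)a**2 + (350175/128)a − 583625/64)
  −64a**3 + 900a**2 − 2300a − 3000 = ((8192/23345)a + 1536/4669)(−(23345/128)a**2 + (350175/128)a − 583625/64) + (0)
Last nonzero remainder: −(23345/128)a**2 + (350175/128)a − 583625/64. Dividing through by −23345/128 gives the monic gcd a**2 − 15a + 50.
Then lcm(f, g) = f·g / gcd(f, g); expanding and making the result monic gives the answer.

a**6 + 11a**5 − 30a**4 − 805a**3 − 12225a**2 − 29500a + 522500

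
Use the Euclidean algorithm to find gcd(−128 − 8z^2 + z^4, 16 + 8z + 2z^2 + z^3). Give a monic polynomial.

8 + z^2

Apply the Euclidean algorithm:
  z^4 − 8z^2 − 128 = (z − 2)(z^3 + 2z^2 + 8z + 16) + (−12z^2 − 96)
  z^3 + 2z^2 + 8z + 16 = (−(1/12)z − 1/6)(−12z^2 − 96) + (0)
Last nonzero remainder: −12z^2 − 96. Dividing through by −12 gives the monic gcd z^2 + 8.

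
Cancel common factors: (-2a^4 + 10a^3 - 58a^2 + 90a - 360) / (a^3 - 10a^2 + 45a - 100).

(-2a^2 - 18)/(a - 5)

Repeated division with remainder:
  -2a^4 + 10a^3 - 58a^2 + 90a - 360 = (-2a - 10)(a^3 - 10a^2 + 45a - 100) + (-68a^2 + 340a - 1360)
  a^3 - 10a^2 + 45a - 100 = (-(1/68)a + 5/68)(-68a^2 + 340a - 1360) + (0)
Last nonzero remainder: -68a^2 + 340a - 1360. Dividing through by -68 gives the monic gcd a^2 - 5a + 20.
Cancel a^2 - 5a + 20 from numerator and denominator to get the reduced form.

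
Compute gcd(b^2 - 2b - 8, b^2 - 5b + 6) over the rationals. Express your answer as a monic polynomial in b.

1

Euclidean algorithm in ℚ[b]:
  b^2 - 2b - 8 = (b^2 - 5b + 6) + (3b - 14)
  b^2 - 5b + 6 = ((1/3)b - 1/9)(3b - 14) + (40/9)
  3b - 14 = ((27/40)b - 63/20)(40/9) + (0)
The last nonzero remainder is the constant 40/9, so the polynomials are coprime and gcd = 1.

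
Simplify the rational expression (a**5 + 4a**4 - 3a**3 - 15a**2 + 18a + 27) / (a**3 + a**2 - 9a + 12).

Apply the Euclidean algorithm:
  a**5 + 4a**4 - 3a**3 - 15a**2 + 18a + 27 = (a**2 + 3a + 3)(a**3 + a**2 - 9a + 12) + (-3a**2 + 9a - 9)
  a**3 + a**2 - 9a + 12 = (-(1/3)a - 4/3)(-3a**2 + 9a - 9) + (0)
Last nonzero remainder: -3a**2 + 9a - 9. Dividing through by -3 gives the monic gcd a**2 - 3a + 3.
Cancel a**2 - 3a + 3 from numerator and denominator to get the reduced form.

(a**3 + 7a**2 + 15a + 9)/(a + 4)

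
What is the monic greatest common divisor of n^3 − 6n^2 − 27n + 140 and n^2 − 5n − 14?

n − 7

By polynomial division,
  n^3 − 6n^2 − 27n + 140 = (n − 1)(n^2 − 5n − 14) + (−18n + 126)
  n^2 − 5n − 14 = (−(1/18)n − 1/9)(−18n + 126) + (0)
Last nonzero remainder: −18n + 126. Dividing through by −18 gives the monic gcd n − 7.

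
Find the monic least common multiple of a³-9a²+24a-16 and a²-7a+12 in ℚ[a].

a⁴-12a³+51a²-88a+48

Euclidean algorithm in ℚ[a]:
  a³-9a²+24a-16 = (a-2)(a²-7a+12) + (-2a+8)
  a²-7a+12 = (-(1/2)a+3/2)(-2a+8) + (0)
Last nonzero remainder: -2a+8. Dividing through by -2 gives the monic gcd a-4.
Then lcm(f, g) = f·g / gcd(f, g); expanding and making the result monic gives the answer.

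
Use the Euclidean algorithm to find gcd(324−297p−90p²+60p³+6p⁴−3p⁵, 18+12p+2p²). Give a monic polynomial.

9+6p+p²

Apply the Euclidean algorithm:
  −3p⁵+6p⁴+60p³−90p²−297p+324 = (−(3/2)p³+12p²−(57/2)p+18)(2p²+12p+18) + (0)
Last nonzero remainder: 2p²+12p+18. Dividing through by 2 gives the monic gcd p²+6p+9.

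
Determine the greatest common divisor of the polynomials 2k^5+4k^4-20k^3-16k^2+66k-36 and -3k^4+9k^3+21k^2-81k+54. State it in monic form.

Apply the Euclidean algorithm:
  2k^5+4k^4-20k^3-16k^2+66k-36 = (-(2/3)k-10/3)(-3k^4+9k^3+21k^2-81k+54) + (24k^3-168k+144)
  -3k^4+9k^3+21k^2-81k+54 = (-(1/8)k+3/8)(24k^3-168k+144) + (0)
Last nonzero remainder: 24k^3-168k+144. Dividing through by 24 gives the monic gcd k^3-7k+6.

k^3-7k+6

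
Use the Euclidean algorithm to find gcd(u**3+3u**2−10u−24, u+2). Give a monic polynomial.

u+2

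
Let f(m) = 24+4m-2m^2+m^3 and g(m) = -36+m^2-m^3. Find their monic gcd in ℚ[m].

12-4m+m^2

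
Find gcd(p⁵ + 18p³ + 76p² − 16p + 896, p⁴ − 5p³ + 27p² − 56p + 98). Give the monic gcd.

p² − 2p + 14

Euclidean algorithm in ℚ[p]:
  p⁵ + 18p³ + 76p² − 16p + 896 = (p + 5)(p⁴ − 5p³ + 27p² − 56p + 98) + (16p³ − 3p² + 166p + 406)
  p⁴ − 5p³ + 27p² − 56p + 98 = ((1/16)p − 77/256)(16p³ − 3p² + 166p + 406) + ((4025/256)p² − (4025/128)p + 28175/128)
  16p³ − 3p² + 166p + 406 = ((4096/4025)p + 7424/4025)((4025/256)p² − (4025/128)p + 28175/128) + (0)
Last nonzero remainder: (4025/256)p² − (4025/128)p + 28175/128. Dividing through by 4025/256 gives the monic gcd p² − 2p + 14.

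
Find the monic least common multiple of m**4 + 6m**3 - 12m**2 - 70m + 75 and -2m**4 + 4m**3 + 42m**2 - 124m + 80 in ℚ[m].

m**6 - 40m**4 + 50m**3 + 399m**2 - 1010m + 600

Euclidean algorithm in ℚ[m]:
  m**4 + 6m**3 - 12m**2 - 70m + 75 = (-1/2)(-2m**4 + 4m**3 + 42m**2 - 124m + 80) + (8m**3 + 9m**2 - 132m + 115)
  -2m**4 + 4m**3 + 42m**2 - 124m + 80 = (-(1/4)m + 25/32)(8m**3 + 9m**2 - 132m + 115) + ((63/32)m**2 + (63/8)m - 315/32)
  8m**3 + 9m**2 - 132m + 115 = ((256/63)m - 736/63)((63/32)m**2 + (63/8)m - 315/32) + (0)
Last nonzero remainder: (63/32)m**2 + (63/8)m - 315/32. Dividing through by 63/32 gives the monic gcd m**2 + 4m - 5.
Then lcm(f, g) = f·g / gcd(f, g); expanding and making the result monic gives the answer.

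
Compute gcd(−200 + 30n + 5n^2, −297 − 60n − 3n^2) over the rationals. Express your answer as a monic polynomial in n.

Euclidean algorithm in ℚ[n]:
  5n^2 + 30n − 200 = (−5/3)(−3n^2 − 60n − 297) + (−70n − 695)
  −3n^2 − 60n − 297 = ((3/70)n + 423/980)(−70n − 695) + (585/196)
  −70n − 695 = (−(2744/117)n − 27244/117)(585/196) + (0)
The last nonzero remainder is the constant 585/196, so the polynomials are coprime and gcd = 1.

1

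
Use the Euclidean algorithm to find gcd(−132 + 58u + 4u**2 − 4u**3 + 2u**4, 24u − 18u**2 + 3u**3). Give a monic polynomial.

−2 + u

Repeated division with remainder:
  2u**4 − 4u**3 + 4u**2 + 58u − 132 = ((2/3)u + 8/3)(3u**3 − 18u**2 + 24u) + (36u**2 − 6u − 132)
  3u**3 − 18u**2 + 24u = ((1/12)u − 35/72)(36u**2 − 6u − 132) + ((385/12)u − 385/6)
  36u**2 − 6u − 132 = ((432/385)u + 72/35)((385/12)u − 385/6) + (0)
Last nonzero remainder: (385/12)u − 385/6. Dividing through by 385/12 gives the monic gcd u − 2.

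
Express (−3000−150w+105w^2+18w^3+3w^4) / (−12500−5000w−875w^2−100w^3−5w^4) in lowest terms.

(12−3w)/(50+5w)

Euclidean algorithm in ℚ[w]:
  3w^4+18w^3+105w^2−150w−3000 = (−3/5)(−5w^4−100w^3−875w^2−5000w−12500) + (−42w^3−420w^2−3150w−10500)
  −5w^4−100w^3−875w^2−5000w−12500 = ((5/42)w+25/21)(−42w^3−420w^2−3150w−10500) + (0)
Last nonzero remainder: −42w^3−420w^2−3150w−10500. Dividing through by −42 gives the monic gcd w^3+10w^2+75w+250.
Cancel w^3+10w^2+75w+250 from numerator and denominator to get the reduced form.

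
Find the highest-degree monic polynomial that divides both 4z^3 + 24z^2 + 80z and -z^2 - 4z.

z

Repeated division with remainder:
  4z^3 + 24z^2 + 80z = (-4z - 8)(-z^2 - 4z) + (48z)
  -z^2 - 4z = (-(1/48)z - 1/12)(48z) + (0)
Last nonzero remainder: 48z. Dividing through by 48 gives the monic gcd z.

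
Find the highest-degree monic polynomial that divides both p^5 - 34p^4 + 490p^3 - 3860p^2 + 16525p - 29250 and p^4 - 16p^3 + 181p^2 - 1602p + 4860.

p^2 - 14p + 45

Apply the Euclidean algorithm:
  p^5 - 34p^4 + 490p^3 - 3860p^2 + 16525p - 29250 = (p - 18)(p^4 - 16p^3 + 181p^2 - 1602p + 4860) + (21p^3 + 1000p^2 - 17171p + 58230)
  p^4 - 16p^3 + 181p^2 - 1602p + 4860 = ((1/21)p - 1336/441)(21p^3 + 1000p^2 - 17171p + 58230) + ((1776412/441)p^2 - (3552824/63)p + 8882060/49)
  21p^3 + 1000p^2 - 17171p + 58230 = ((9261/1776412)p + 285327/888206)((1776412/441)p^2 - (3552824/63)p + 8882060/49) + (0)
Last nonzero remainder: (1776412/441)p^2 - (3552824/63)p + 8882060/49. Dividing through by 1776412/441 gives the monic gcd p^2 - 14p + 45.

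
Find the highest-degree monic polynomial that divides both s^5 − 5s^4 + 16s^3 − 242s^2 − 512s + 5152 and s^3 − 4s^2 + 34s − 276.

s^2 + 2s + 46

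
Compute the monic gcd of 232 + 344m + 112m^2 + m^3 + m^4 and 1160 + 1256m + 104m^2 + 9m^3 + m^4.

Euclidean algorithm in ℚ[m]:
  m^4 + m^3 + 112m^2 + 344m + 232 = (m^4 + 9m^3 + 104m^2 + 1256m + 1160) + (-8m^3 + 8m^2 - 912m - 928)
  m^4 + 9m^3 + 104m^2 + 1256m + 1160 = (-(1/8)m - 5/4)(-8m^3 + 8m^2 - 912m - 928) + (0)
Last nonzero remainder: -8m^3 + 8m^2 - 912m - 928. Dividing through by -8 gives the monic gcd m^3 - m^2 + 114m + 116.

116 + 114m - m^2 + m^3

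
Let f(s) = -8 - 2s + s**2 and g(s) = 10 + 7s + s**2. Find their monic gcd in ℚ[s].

Apply the Euclidean algorithm:
  s**2 - 2s - 8 = (s**2 + 7s + 10) + (-9s - 18)
  s**2 + 7s + 10 = (-(1/9)s - 5/9)(-9s - 18) + (0)
Last nonzero remainder: -9s - 18. Dividing through by -9 gives the monic gcd s + 2.

2 + s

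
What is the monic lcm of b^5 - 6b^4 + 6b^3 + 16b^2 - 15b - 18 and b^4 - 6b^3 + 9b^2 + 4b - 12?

b^6 - 8b^5 + 18b^4 + 4b^3 - 47b^2 + 12b + 36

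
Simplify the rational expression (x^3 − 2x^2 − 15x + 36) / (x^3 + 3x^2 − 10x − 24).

(x − 3)/(x + 2)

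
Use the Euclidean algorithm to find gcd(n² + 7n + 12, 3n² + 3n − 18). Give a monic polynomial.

Repeated division with remainder:
  n² + 7n + 12 = (1/3)(3n² + 3n − 18) + (6n + 18)
  3n² + 3n − 18 = ((1/2)n − 1)(6n + 18) + (0)
Last nonzero remainder: 6n + 18. Dividing through by 6 gives the monic gcd n + 3.

n + 3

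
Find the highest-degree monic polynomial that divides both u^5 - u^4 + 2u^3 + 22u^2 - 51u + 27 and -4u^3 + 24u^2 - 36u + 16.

Euclidean algorithm in ℚ[u]:
  u^5 - u^4 + 2u^3 + 22u^2 - 51u + 27 = (-(1/4)u^2 - (5/4)u - 23/4)(-4u^3 + 24u^2 - 36u + 16) + (119u^2 - 238u + 119)
  -4u^3 + 24u^2 - 36u + 16 = (-(4/119)u + 16/119)(119u^2 - 238u + 119) + (0)
Last nonzero remainder: 119u^2 - 238u + 119. Dividing through by 119 gives the monic gcd u^2 - 2u + 1.

u^2 - 2u + 1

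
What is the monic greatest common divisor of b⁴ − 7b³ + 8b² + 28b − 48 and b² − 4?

b² − 4

Apply the Euclidean algorithm:
  b⁴ − 7b³ + 8b² + 28b − 48 = (b² − 7b + 12)(b² − 4) + (0)
The last nonzero remainder b² − 4 is already monic.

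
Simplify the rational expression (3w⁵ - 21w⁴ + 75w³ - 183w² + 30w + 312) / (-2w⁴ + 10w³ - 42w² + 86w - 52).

Apply the Euclidean algorithm:
  3w⁵ - 21w⁴ + 75w³ - 183w² + 30w + 312 = (-(3/2)w + 3)(-2w⁴ + 10w³ - 42w² + 86w - 52) + (-18w³ + 72w² - 306w + 468)
  -2w⁴ + 10w³ - 42w² + 86w - 52 = ((1/9)w - 1/9)(-18w³ + 72w² - 306w + 468) + (0)
Last nonzero remainder: -18w³ + 72w² - 306w + 468. Dividing through by -18 gives the monic gcd w³ - 4w² + 17w - 26.
Cancel w³ - 4w² + 17w - 26 from numerator and denominator to get the reduced form.

(-3w² + 9w + 12)/(2w - 2)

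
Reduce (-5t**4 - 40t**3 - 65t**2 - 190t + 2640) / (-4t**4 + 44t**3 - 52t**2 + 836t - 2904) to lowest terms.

(5t + 40)/(4t - 44)

Repeated division with remainder:
  -5t**4 - 40t**3 - 65t**2 - 190t + 2640 = (5/4)(-4t**4 + 44t**3 - 52t**2 + 836t - 2904) + (-95t**3 - 1235t + 6270)
  -4t**4 + 44t**3 - 52t**2 + 836t - 2904 = ((4/95)t - 44/95)(-95t**3 - 1235t + 6270) + (0)
Last nonzero remainder: -95t**3 - 1235t + 6270. Dividing through by -95 gives the monic gcd t**3 + 13t - 66.
Cancel t**3 + 13t - 66 from numerator and denominator to get the reduced form.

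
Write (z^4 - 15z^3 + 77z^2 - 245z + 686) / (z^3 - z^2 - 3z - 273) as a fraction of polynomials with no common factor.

(z^3 - 8z^2 + 21z - 98)/(z^2 + 6z + 39)

Repeated division with remainder:
  z^4 - 15z^3 + 77z^2 - 245z + 686 = (z - 14)(z^3 - z^2 - 3z - 273) + (66z^2 - 14z - 3136)
  z^3 - z^2 - 3z - 273 = ((1/66)z - 13/1089)(66z^2 - 14z - 3136) + ((48295/1089)z - 338065/1089)
  66z^2 - 14z - 3136 = ((71874/48295)z + 487872/48295)((48295/1089)z - 338065/1089) + (0)
Last nonzero remainder: (48295/1089)z - 338065/1089. Dividing through by 48295/1089 gives the monic gcd z - 7.
Cancel z - 7 from numerator and denominator to get the reduced form.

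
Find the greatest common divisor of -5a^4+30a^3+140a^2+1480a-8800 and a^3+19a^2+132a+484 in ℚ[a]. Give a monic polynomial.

a^2+8a+44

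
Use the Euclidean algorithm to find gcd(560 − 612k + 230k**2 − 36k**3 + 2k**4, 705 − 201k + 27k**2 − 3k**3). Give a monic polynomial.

By polynomial division,
  2k**4 − 36k**3 + 230k**2 − 612k + 560 = (−(2/3)k + 6)(−3k**3 + 27k**2 − 201k + 705) + (−66k**2 + 1064k − 3670)
  −3k**3 + 27k**2 − 201k + 705 = ((1/22)k + 235/726)(−66k**2 + 1064k − 3670) + (−(137428/363)k + 687140/363)
  −66k**2 + 1064k − 3670 = ((11979/68714)k − 133221/68714)(−(137428/363)k + 687140/363) + (0)
Last nonzero remainder: −(137428/363)k + 687140/363. Dividing through by −137428/363 gives the monic gcd k − 5.

−5 + k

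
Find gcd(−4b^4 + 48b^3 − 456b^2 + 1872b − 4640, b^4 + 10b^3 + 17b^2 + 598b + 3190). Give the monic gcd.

By polynomial division,
  −4b^4 + 48b^3 − 456b^2 + 1872b − 4640 = (−4)(b^4 + 10b^3 + 17b^2 + 598b + 3190) + (88b^3 − 388b^2 + 4264b + 8120)
  b^4 + 10b^3 + 17b^2 + 598b + 3190 = ((1/88)b + 317/1936)(88b^3 − 388b^2 + 4264b + 8120) + ((15525/484)b^2 − (46575/242)b + 450225/242)
  88b^3 − 388b^2 + 4264b + 8120 = ((42592/15525)b + 13552/3105)((15525/484)b^2 − (46575/242)b + 450225/242) + (0)
Last nonzero remainder: (15525/484)b^2 − (46575/242)b + 450225/242. Dividing through by 15525/484 gives the monic gcd b^2 − 6b + 58.

b^2 − 6b + 58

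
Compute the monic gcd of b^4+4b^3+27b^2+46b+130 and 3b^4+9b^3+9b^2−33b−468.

By polynomial division,
  b^4+4b^3+27b^2+46b+130 = (1/3)(3b^4+9b^3+9b^2−33b−468) + (b^3+24b^2+57b+286)
  3b^4+9b^3+9b^2−33b−468 = (3b−63)(b^3+24b^2+57b+286) + (1350b^2+2700b+17550)
  b^3+24b^2+57b+286 = ((1/1350)b+11/675)(1350b^2+2700b+17550) + (0)
Last nonzero remainder: 1350b^2+2700b+17550. Dividing through by 1350 gives the monic gcd b^2+2b+13.

b^2+2b+13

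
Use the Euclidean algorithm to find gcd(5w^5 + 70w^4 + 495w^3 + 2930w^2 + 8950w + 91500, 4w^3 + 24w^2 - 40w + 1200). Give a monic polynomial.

w^3 + 6w^2 - 10w + 300

Apply the Euclidean algorithm:
  5w^5 + 70w^4 + 495w^3 + 2930w^2 + 8950w + 91500 = ((5/4)w^2 + 10w + 305/4)(4w^3 + 24w^2 - 40w + 1200) + (0)
Last nonzero remainder: 4w^3 + 24w^2 - 40w + 1200. Dividing through by 4 gives the monic gcd w^3 + 6w^2 - 10w + 300.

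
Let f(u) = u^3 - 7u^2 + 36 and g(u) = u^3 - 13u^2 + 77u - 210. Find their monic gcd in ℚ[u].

u - 6

By polynomial division,
  u^3 - 7u^2 + 36 = (u^3 - 13u^2 + 77u - 210) + (6u^2 - 77u + 246)
  u^3 - 13u^2 + 77u - 210 = ((1/6)u - 1/36)(6u^2 - 77u + 246) + ((1219/36)u - 1219/6)
  6u^2 - 77u + 246 = ((216/1219)u - 1476/1219)((1219/36)u - 1219/6) + (0)
Last nonzero remainder: (1219/36)u - 1219/6. Dividing through by 1219/36 gives the monic gcd u - 6.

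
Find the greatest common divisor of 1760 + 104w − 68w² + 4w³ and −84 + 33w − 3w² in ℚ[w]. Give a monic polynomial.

1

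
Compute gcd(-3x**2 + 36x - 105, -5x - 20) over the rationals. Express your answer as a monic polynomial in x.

By polynomial division,
  -3x**2 + 36x - 105 = ((3/5)x - 48/5)(-5x - 20) + (-297)
  -5x - 20 = ((5/297)x + 20/297)(-297) + (0)
The last nonzero remainder is the constant -297, so the polynomials are coprime and gcd = 1.

1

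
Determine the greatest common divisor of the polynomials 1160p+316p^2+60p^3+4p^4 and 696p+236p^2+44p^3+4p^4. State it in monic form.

Repeated division with remainder:
  4p^4+60p^3+316p^2+1160p = (4p^4+44p^3+236p^2+696p) + (16p^3+80p^2+464p)
  4p^4+44p^3+236p^2+696p = ((1/4)p+3/2)(16p^3+80p^2+464p) + (0)
Last nonzero remainder: 16p^3+80p^2+464p. Dividing through by 16 gives the monic gcd p^3+5p^2+29p.

29p+5p^2+p^3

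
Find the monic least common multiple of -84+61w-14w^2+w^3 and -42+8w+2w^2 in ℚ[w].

-588+343w-37w^2-7w^3+w^4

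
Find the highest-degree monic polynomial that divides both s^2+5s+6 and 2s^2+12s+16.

Euclidean algorithm in ℚ[s]:
  s^2+5s+6 = (1/2)(2s^2+12s+16) + (-s-2)
  2s^2+12s+16 = (-2s-8)(-s-2) + (0)
Last nonzero remainder: -s-2. Dividing through by -1 gives the monic gcd s+2.

s+2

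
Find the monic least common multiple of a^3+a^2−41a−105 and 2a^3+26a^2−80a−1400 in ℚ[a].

a^5+21a^4+79a^3−825a^2−6200a−10500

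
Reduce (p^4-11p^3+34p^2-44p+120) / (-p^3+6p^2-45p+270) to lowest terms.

(-p^3+5p^2-4p+20)/(p^2+45)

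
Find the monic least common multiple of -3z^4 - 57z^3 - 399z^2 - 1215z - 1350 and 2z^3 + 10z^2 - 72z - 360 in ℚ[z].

z^5 + 13z^4 + 19z^3 - 393z^2 - 1980z - 2700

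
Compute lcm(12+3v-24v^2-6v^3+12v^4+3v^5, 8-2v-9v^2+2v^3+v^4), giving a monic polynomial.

-8+2v+17v^2-4v^3-10v^4+2v^5+v^6

Apply the Euclidean algorithm:
  3v^5+12v^4-6v^3-24v^2+3v+12 = (3v+6)(v^4+2v^3-9v^2-2v+8) + (9v^3+36v^2-9v-36)
  v^4+2v^3-9v^2-2v+8 = ((1/9)v-2/9)(9v^3+36v^2-9v-36) + (0)
Last nonzero remainder: 9v^3+36v^2-9v-36. Dividing through by 9 gives the monic gcd v^3+4v^2-v-4.
Then lcm(f, g) = f·g / gcd(f, g); expanding and making the result monic gives the answer.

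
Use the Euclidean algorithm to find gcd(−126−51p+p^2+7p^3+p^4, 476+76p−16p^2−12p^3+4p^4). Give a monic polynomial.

Repeated division with remainder:
  p^4+7p^3+p^2−51p−126 = (1/4)(4p^4−12p^3−16p^2+76p+476) + (10p^3+5p^2−70p−245)
  4p^4−12p^3−16p^2+76p+476 = ((2/5)p−7/5)(10p^3+5p^2−70p−245) + (19p^2+76p+133)
  10p^3+5p^2−70p−245 = ((10/19)p−35/19)(19p^2+76p+133) + (0)
Last nonzero remainder: 19p^2+76p+133. Dividing through by 19 gives the monic gcd p^2+4p+7.

7+4p+p^2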